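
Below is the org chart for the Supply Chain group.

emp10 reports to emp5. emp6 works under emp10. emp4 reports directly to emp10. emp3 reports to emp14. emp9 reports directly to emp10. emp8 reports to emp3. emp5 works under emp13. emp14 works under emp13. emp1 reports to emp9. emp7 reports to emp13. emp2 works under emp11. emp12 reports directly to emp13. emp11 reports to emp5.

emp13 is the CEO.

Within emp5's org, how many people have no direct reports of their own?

4

The people in emp5's organization with no one reporting to them are emp2, emp4, emp6, emp1. That is 4.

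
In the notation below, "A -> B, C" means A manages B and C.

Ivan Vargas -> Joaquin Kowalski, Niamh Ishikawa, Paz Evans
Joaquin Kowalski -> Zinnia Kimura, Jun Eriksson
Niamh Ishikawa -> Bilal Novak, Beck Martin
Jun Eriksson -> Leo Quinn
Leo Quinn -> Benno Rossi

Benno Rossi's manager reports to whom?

Benno Rossi reports to Leo Quinn, and Leo Quinn reports to Jun Eriksson. So Benno Rossi's skip-level manager is Jun Eriksson.

Jun Eriksson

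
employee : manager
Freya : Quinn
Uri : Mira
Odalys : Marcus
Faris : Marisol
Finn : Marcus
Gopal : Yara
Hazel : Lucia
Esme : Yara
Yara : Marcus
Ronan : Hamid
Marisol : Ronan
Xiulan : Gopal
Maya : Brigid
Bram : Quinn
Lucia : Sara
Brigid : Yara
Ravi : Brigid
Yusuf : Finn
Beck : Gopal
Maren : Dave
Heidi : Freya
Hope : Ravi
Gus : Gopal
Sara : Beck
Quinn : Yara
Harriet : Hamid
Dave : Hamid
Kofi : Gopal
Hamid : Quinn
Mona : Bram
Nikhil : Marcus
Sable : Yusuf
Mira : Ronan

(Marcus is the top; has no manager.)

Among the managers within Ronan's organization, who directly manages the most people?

Ronan

Direct-report counts within Ronan's organization: Ronan has 2; Marisol has 1; Mira has 1. The largest is 2, held by Ronan.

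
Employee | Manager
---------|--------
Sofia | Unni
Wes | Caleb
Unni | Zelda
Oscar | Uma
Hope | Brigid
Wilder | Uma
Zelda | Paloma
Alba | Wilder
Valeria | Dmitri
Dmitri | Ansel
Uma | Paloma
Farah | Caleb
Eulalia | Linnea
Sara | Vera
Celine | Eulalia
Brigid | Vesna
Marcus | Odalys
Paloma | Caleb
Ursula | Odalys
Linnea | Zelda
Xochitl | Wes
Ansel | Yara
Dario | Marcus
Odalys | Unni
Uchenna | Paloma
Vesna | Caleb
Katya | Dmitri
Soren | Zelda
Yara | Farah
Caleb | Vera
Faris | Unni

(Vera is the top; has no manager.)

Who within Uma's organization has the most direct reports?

Direct-report counts within Uma's organization: Uma has 2; Wilder has 1. The largest is 2, held by Uma.

Uma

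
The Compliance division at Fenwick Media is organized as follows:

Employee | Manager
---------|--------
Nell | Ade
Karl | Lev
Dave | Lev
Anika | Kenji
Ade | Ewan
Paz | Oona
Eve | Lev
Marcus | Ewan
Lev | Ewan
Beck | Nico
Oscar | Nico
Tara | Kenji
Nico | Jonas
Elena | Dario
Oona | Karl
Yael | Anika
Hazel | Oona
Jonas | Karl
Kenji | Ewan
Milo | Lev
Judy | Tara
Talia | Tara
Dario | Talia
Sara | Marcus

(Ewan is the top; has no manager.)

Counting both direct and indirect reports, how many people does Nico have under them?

2

Nico directly manages Beck, Oscar. Beck has no reports. Oscar has no reports. So Nico's organization is 2 direct reports plus everyone under them: 1 + 1 = 2.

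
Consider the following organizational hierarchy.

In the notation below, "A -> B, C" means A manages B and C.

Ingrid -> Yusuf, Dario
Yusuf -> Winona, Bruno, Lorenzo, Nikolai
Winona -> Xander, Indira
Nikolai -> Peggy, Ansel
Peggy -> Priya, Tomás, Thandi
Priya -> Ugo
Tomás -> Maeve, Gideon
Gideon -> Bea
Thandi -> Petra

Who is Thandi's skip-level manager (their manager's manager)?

Nikolai

Thandi reports to Peggy, and Peggy reports to Nikolai. So Thandi's skip-level manager is Nikolai.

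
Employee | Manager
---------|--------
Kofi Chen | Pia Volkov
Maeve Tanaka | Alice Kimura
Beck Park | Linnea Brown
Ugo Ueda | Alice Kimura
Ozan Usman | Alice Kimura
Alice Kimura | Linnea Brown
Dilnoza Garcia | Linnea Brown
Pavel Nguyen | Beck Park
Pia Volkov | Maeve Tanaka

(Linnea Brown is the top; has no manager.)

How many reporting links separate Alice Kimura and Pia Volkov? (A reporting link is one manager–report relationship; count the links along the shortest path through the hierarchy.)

Pia Volkov is in Alice Kimura's organization: the chain from Pia Volkov up to Alice Kimura is Pia Volkov → Maeve Tanaka → Alice Kimura, which is 2 links.

2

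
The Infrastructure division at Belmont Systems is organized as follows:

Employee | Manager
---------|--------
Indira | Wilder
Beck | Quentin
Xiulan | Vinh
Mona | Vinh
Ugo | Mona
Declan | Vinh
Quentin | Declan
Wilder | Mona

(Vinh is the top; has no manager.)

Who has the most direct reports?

Vinh

Direct-report counts: Vinh has 3; Mona has 2; Wilder has 1; Declan has 1; Quentin has 1. The largest is 3, held by Vinh.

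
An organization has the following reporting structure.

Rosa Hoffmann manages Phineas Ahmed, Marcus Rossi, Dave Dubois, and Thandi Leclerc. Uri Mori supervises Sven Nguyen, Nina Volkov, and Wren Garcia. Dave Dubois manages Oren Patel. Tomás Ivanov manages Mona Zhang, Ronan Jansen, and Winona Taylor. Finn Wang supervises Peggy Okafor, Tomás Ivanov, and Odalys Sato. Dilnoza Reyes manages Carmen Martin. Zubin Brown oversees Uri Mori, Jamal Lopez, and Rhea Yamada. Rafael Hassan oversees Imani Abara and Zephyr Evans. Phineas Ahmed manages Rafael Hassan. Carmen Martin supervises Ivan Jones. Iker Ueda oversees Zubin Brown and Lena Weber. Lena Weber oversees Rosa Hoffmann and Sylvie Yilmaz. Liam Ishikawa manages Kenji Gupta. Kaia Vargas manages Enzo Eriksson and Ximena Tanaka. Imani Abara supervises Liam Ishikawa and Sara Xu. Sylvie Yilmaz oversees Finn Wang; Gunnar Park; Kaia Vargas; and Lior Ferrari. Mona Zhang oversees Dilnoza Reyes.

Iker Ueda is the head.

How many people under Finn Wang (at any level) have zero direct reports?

The people in Finn Wang's organization with no one reporting to them are Odalys Sato, Peggy Okafor, Winona Taylor, Ivan Jones, Ronan Jansen. That is 5.

5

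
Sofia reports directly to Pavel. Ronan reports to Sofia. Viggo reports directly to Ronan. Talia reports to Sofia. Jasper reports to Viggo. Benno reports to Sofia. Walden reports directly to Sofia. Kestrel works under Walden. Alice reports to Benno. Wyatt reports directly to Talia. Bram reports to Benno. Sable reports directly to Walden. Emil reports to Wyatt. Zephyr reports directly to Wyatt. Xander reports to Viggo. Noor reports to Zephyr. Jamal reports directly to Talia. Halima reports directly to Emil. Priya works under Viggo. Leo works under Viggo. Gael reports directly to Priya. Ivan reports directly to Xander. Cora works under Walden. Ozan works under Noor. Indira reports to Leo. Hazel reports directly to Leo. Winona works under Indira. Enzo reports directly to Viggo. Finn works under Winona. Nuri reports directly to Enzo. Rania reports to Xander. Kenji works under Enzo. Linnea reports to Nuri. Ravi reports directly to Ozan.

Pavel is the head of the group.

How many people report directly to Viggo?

5

Viggo directly manages Jasper, Xander, Priya, Leo, Enzo. That is 5 direct reports.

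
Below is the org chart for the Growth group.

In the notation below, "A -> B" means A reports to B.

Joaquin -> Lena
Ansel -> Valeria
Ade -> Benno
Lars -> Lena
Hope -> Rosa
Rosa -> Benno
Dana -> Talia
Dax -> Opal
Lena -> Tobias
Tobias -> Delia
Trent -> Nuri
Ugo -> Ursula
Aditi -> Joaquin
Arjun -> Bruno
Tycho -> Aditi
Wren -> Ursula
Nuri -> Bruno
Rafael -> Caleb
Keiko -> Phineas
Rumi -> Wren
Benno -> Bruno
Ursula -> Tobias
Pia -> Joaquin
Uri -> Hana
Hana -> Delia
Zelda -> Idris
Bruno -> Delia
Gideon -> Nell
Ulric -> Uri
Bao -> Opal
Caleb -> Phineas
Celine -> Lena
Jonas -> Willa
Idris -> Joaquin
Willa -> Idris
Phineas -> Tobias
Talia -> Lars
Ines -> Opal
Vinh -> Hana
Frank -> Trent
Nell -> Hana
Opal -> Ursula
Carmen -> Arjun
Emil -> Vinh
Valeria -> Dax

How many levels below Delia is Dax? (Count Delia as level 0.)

Chain from Dax up to Delia: Dax → Opal → Ursula → Tobias → Delia. That is 4 steps up, so Dax is 4 levels below Delia.

4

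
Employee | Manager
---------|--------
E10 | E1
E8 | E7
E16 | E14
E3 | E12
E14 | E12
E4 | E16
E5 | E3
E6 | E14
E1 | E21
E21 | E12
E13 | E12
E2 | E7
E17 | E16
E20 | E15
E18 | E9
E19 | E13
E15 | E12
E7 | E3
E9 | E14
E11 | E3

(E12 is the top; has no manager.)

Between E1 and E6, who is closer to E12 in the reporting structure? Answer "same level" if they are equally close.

same level

Both E1 and E6 are 2 levels below E12.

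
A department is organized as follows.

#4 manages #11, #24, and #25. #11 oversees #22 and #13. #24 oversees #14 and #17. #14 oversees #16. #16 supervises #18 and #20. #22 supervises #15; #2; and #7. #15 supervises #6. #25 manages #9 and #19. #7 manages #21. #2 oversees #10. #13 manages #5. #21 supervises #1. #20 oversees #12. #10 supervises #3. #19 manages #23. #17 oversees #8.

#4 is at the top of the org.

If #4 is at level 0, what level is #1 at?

Chain from #1 up to #4: #1 → #21 → #7 → #22 → #11 → #4. That is 5 steps up, so #1 is 5 levels below #4.

5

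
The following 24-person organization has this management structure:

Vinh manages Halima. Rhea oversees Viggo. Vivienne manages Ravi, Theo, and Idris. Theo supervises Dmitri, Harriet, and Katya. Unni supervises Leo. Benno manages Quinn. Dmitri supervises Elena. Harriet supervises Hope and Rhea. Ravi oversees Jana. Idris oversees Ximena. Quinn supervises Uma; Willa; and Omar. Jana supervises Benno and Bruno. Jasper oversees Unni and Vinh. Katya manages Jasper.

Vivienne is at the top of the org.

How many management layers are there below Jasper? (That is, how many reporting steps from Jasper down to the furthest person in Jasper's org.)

The longest chain under Jasper runs Jasper → Vinh → Halima, which is 2 levels below Jasper.

2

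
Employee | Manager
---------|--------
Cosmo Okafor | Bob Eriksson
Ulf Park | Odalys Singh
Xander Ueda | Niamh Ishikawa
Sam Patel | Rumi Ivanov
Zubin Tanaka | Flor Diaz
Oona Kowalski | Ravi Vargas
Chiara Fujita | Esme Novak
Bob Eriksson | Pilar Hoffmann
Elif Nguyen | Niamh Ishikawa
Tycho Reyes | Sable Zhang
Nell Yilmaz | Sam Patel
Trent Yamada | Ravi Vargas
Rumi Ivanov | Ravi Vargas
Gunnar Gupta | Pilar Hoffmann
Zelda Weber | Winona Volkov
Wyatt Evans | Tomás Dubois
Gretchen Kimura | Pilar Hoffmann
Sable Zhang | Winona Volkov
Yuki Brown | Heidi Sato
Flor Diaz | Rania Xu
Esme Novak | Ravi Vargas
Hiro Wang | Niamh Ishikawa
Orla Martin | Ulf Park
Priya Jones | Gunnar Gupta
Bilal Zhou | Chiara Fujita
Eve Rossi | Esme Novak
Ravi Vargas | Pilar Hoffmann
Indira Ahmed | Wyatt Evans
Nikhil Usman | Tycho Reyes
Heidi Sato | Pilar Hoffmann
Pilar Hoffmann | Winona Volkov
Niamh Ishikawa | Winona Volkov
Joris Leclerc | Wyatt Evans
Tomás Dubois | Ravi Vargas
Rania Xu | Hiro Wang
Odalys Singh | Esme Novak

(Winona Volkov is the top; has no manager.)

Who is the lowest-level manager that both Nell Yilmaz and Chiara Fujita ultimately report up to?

Ravi Vargas

Nell Yilmaz's chain of managers is Sam Patel, Rumi Ivanov, Ravi Vargas, Pilar Hoffmann, Winona Volkov. Chiara Fujita's chain of managers is Esme Novak, Ravi Vargas, Pilar Hoffmann, Winona Volkov. The first manager that appears in both chains is Ravi Vargas.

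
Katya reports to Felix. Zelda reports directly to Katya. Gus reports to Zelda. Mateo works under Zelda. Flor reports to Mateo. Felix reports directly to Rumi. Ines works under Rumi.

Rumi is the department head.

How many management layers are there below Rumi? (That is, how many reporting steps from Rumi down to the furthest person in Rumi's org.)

5

The longest chain under Rumi runs Rumi → Felix → Katya → Zelda → Mateo → Flor, which is 5 levels below Rumi.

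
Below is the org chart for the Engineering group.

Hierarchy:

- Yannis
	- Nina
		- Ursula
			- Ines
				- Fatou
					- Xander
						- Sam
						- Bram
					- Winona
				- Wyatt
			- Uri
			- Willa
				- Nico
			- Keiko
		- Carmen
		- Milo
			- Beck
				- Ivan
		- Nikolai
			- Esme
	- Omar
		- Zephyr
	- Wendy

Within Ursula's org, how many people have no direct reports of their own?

7

The people in Ursula's organization with no one reporting to them are Keiko, Nico, Uri, Wyatt, Winona, Bram, Sam. That is 7.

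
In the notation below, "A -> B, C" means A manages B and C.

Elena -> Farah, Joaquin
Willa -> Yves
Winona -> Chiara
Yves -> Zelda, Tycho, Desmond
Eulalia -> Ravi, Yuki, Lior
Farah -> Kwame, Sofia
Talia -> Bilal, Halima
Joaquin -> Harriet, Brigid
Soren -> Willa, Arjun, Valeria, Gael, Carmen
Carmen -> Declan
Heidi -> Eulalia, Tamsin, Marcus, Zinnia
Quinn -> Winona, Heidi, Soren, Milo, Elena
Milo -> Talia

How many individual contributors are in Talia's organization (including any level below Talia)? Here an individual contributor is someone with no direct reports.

The people in Talia's organization with no one reporting to them are Halima, Bilal. That is 2.

2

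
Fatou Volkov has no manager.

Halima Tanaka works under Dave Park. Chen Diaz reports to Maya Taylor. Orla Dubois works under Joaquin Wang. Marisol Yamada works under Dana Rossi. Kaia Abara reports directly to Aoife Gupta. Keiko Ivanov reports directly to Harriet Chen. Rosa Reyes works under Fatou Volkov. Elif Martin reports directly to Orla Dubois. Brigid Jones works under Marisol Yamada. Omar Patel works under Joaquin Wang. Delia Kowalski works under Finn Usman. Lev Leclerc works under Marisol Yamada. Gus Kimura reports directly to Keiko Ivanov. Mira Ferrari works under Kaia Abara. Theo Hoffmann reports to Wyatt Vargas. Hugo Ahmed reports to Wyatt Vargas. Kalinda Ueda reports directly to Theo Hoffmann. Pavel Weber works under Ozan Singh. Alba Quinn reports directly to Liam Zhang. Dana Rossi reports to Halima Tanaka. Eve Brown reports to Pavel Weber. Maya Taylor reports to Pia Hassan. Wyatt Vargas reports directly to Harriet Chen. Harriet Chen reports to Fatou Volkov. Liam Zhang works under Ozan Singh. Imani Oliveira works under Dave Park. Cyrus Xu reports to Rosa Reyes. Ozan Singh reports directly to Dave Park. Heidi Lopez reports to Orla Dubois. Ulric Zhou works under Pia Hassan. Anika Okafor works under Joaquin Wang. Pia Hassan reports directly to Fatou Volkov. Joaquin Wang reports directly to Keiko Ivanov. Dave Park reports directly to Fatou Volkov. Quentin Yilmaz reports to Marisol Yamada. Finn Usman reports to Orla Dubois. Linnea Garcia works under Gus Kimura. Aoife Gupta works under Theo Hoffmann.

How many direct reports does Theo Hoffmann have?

2

Theo Hoffmann directly manages Aoife Gupta, Kalinda Ueda. That is 2 direct reports.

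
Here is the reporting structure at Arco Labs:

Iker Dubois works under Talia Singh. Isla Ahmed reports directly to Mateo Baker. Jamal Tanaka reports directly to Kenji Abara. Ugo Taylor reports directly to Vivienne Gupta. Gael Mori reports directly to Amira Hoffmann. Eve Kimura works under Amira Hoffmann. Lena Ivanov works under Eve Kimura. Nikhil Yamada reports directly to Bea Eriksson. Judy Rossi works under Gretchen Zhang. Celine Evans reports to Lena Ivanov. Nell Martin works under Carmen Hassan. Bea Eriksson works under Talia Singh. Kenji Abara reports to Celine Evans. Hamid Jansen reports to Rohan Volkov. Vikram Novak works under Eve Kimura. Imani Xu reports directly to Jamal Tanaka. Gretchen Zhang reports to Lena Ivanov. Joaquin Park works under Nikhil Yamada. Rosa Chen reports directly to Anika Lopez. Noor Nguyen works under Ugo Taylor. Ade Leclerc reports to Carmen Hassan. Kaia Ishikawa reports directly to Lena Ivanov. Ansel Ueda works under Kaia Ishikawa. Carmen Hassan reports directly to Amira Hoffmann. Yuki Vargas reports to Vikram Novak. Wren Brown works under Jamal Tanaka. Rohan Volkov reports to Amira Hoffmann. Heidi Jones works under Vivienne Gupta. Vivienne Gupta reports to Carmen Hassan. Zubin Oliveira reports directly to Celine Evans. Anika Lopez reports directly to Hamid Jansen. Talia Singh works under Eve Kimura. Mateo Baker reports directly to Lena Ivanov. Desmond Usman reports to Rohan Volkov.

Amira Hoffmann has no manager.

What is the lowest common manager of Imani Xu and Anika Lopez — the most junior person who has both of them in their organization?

Imani Xu's chain of managers is Jamal Tanaka, Kenji Abara, Celine Evans, Lena Ivanov, Eve Kimura, Amira Hoffmann. Anika Lopez's chain of managers is Hamid Jansen, Rohan Volkov, Amira Hoffmann. The first manager that appears in both chains is Amira Hoffmann.

Amira Hoffmann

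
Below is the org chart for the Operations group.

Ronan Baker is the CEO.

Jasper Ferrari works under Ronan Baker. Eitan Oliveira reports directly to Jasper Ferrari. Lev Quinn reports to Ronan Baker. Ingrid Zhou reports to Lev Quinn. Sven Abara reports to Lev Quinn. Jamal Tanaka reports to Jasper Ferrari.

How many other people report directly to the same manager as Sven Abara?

1

Sven Abara reports to Lev Quinn. Lev Quinn's other direct reports are Ingrid Zhou — 1 peer.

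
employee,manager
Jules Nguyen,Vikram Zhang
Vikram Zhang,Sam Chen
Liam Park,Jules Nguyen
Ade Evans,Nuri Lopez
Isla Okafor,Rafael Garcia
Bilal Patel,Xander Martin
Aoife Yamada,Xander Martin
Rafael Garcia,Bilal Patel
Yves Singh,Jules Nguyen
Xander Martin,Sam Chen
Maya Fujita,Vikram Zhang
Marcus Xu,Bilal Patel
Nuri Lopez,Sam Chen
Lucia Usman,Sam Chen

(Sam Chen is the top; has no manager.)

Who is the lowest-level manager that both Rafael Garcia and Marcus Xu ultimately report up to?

Rafael Garcia's chain of managers is Bilal Patel, Xander Martin, Sam Chen. Marcus Xu's chain of managers is Bilal Patel, Xander Martin, Sam Chen. The first manager that appears in both chains is Bilal Patel.

Bilal Patel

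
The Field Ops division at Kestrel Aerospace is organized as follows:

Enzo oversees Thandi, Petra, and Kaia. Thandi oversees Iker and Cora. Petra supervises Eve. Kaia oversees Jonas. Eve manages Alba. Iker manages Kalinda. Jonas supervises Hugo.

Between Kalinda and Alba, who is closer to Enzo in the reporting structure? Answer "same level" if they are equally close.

same level

Both Kalinda and Alba are 3 levels below Enzo.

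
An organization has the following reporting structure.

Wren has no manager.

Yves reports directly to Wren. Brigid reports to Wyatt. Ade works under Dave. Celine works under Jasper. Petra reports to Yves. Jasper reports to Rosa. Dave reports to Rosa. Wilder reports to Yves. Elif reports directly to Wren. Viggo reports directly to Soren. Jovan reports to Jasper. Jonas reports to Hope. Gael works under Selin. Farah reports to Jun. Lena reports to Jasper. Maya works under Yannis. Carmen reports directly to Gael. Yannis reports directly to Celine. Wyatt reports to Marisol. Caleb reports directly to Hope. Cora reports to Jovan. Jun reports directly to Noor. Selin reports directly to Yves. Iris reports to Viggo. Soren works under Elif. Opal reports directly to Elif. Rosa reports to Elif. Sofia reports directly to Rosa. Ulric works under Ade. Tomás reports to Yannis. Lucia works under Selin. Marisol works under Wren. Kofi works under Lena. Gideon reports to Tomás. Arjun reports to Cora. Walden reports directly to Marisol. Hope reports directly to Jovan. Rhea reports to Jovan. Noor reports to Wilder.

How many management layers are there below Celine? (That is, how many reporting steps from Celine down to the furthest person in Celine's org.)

3

The longest chain under Celine runs Celine → Yannis → Tomás → Gideon, which is 3 levels below Celine.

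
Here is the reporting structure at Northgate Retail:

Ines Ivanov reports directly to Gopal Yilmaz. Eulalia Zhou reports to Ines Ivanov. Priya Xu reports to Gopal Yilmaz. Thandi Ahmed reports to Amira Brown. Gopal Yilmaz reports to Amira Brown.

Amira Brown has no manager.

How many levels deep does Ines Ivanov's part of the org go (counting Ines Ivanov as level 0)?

1

The longest chain under Ines Ivanov runs Ines Ivanov → Eulalia Zhou, which is 1 level below Ines Ivanov.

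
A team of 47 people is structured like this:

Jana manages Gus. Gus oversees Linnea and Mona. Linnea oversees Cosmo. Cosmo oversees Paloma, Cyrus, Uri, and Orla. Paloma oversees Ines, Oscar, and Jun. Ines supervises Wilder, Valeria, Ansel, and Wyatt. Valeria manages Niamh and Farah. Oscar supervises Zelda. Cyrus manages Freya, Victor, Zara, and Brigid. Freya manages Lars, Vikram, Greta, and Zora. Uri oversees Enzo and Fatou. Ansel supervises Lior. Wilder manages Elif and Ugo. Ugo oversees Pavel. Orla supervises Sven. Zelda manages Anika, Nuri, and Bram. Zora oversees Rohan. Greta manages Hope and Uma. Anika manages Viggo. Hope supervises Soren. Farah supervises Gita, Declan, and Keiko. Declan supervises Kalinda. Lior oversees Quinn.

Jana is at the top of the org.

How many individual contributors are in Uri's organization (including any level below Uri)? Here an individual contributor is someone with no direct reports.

The people in Uri's organization with no one reporting to them are Fatou, Enzo. That is 2.

2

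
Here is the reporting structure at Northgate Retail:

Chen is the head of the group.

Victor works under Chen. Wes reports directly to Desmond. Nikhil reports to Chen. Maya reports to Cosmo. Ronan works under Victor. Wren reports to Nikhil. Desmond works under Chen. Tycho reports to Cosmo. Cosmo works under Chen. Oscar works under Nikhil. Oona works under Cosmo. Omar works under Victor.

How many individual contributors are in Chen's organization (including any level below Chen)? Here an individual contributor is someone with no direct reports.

The people in Chen's organization with no one reporting to them are Maya, Oona, Tycho, Wes, Wren, Oscar, Omar, Ronan. That is 8.

8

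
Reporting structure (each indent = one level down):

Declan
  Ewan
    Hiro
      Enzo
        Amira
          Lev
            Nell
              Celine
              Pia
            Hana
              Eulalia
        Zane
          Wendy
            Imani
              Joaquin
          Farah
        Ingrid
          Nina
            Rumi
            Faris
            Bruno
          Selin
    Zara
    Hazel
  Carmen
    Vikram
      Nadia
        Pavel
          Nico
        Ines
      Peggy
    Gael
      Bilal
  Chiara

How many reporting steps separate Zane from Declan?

Chain from Zane up to Declan: Zane → Enzo → Hiro → Ewan → Declan. That is 4 steps up, so Zane is 4 levels below Declan.

4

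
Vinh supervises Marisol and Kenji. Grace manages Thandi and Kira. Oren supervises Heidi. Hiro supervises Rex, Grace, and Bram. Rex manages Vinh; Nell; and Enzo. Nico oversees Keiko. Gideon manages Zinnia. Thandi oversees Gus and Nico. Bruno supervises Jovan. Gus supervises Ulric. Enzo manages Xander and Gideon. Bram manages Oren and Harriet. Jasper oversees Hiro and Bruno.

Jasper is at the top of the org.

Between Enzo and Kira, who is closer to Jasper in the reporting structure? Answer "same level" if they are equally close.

Both Enzo and Kira are 3 levels below Jasper.

same level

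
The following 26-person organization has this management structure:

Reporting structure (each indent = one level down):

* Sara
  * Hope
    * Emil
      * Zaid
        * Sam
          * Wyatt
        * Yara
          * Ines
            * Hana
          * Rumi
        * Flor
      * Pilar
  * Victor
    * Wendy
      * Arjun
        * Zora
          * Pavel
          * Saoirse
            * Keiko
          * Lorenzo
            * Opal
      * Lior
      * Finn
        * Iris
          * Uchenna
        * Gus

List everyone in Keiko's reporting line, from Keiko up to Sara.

Keiko reports to Saoirse. Saoirse reports to Zora. Zora reports to Arjun. Arjun reports to Wendy. Wendy reports to Victor. Victor reports to Sara. Sara is at the top.

Keiko -> Saoirse -> Zora -> Arjun -> Wendy -> Victor -> Sara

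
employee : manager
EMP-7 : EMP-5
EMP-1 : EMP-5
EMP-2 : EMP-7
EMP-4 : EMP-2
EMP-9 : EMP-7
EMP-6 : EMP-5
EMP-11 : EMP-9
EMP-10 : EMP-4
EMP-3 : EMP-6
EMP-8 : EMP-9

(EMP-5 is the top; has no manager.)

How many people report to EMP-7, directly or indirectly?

EMP-7 directly manages EMP-2, EMP-9. Under EMP-2: EMP-4, EMP-10 (2). Under EMP-9: EMP-8, EMP-11 (2). So EMP-7's organization is 2 direct reports plus everyone under them: 3 + 3 = 6.

6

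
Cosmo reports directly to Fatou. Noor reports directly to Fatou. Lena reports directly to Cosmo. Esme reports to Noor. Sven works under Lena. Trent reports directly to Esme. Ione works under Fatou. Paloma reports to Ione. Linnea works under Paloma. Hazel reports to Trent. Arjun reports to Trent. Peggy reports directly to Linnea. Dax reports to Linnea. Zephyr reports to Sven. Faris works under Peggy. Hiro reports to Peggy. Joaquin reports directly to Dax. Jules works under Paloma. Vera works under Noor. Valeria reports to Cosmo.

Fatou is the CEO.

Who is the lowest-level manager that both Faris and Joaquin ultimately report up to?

Faris's chain of managers is Peggy, Linnea, Paloma, Ione, Fatou. Joaquin's chain of managers is Dax, Linnea, Paloma, Ione, Fatou. The first manager that appears in both chains is Linnea.

Linnea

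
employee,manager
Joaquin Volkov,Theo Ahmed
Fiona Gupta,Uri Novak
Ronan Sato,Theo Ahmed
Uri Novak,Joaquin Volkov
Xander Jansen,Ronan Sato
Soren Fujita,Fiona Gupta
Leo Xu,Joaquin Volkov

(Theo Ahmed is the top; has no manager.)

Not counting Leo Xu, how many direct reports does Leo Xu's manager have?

1

Leo Xu reports to Joaquin Volkov. Joaquin Volkov's other direct reports are Uri Novak — 1 peer.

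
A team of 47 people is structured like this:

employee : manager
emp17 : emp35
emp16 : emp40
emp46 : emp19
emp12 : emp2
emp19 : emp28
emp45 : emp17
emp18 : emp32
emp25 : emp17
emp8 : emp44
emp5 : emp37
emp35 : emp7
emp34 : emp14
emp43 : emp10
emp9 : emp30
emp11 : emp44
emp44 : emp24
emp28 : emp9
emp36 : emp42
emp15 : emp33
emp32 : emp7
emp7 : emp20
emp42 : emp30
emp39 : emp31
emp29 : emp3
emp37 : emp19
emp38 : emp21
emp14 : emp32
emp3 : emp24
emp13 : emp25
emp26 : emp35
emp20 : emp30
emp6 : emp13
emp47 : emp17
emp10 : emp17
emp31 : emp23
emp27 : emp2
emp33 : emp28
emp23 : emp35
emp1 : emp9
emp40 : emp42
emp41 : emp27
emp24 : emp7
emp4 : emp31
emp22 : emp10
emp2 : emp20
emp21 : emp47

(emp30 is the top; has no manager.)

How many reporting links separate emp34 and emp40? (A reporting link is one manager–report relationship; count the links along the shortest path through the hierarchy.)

7

emp34 is 5 levels below emp30, and emp40 is 2 levels below emp30 (their lowest common manager). The shortest path runs up from emp34 to emp30 and back down to emp40: 5 + 2 = 7 links.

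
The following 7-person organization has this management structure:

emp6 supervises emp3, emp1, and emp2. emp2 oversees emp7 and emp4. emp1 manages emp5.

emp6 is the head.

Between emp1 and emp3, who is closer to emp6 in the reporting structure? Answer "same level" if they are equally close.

same level

Both emp1 and emp3 are 1 level below emp6.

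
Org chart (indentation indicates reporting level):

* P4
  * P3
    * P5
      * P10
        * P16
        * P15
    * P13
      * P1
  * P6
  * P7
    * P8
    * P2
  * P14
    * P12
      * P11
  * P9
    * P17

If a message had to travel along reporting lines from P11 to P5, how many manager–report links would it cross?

5

P11 is 3 levels below P4, and P5 is 2 levels below P4 (their lowest common manager). The shortest path runs up from P11 to P4 and back down to P5: 3 + 2 = 5 links.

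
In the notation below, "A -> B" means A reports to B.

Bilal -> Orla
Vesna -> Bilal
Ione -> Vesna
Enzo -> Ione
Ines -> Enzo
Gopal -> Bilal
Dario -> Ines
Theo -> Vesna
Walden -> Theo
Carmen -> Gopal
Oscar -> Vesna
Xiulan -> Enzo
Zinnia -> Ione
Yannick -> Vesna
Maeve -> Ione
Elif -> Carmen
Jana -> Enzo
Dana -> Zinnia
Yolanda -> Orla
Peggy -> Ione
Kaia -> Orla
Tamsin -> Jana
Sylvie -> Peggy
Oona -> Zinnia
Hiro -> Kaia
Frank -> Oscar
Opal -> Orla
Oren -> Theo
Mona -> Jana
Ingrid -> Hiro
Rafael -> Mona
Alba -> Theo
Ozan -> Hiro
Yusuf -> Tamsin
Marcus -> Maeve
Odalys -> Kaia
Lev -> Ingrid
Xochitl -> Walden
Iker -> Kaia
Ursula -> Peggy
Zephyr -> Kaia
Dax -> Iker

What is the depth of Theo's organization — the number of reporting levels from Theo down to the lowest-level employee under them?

2

The longest chain under Theo runs Theo → Walden → Xochitl, which is 2 levels below Theo.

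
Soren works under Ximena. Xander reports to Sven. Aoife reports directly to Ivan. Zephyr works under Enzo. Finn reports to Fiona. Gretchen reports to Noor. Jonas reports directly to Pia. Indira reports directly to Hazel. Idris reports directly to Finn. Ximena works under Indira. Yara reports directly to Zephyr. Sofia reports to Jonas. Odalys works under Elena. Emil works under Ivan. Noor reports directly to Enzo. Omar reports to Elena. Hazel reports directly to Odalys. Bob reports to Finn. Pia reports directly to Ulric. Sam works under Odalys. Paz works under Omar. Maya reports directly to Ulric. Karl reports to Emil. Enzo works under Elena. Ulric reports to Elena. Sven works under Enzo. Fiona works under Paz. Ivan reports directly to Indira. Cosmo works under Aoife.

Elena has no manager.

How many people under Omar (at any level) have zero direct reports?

The people in Omar's organization with no one reporting to them are Idris, Bob. That is 2.

2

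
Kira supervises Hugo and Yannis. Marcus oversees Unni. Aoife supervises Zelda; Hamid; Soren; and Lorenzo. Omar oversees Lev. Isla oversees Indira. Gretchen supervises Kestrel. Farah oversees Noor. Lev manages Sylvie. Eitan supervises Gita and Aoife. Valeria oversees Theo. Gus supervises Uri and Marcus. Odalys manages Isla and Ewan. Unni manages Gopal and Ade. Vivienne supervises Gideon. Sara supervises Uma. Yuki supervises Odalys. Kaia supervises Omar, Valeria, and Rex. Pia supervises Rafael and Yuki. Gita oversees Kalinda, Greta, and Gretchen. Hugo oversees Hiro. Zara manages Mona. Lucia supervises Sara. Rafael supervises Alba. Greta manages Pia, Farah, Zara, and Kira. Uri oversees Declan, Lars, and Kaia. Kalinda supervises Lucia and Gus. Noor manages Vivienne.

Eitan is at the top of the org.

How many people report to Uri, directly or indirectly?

9

Uri directly manages Kaia, Lars, Declan. Under Kaia: Rex, Valeria, Theo, Omar, Lev, Sylvie (6). Lars has no reports. Declan has no reports. So Uri's organization is 3 direct reports plus everyone under them: 7 + 1 + 1 = 9.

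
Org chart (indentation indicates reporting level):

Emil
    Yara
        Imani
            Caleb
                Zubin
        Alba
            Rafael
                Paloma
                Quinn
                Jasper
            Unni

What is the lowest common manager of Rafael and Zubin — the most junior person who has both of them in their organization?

Rafael's chain of managers is Alba, Yara, Emil. Zubin's chain of managers is Caleb, Imani, Yara, Emil. The first manager that appears in both chains is Yara.

Yara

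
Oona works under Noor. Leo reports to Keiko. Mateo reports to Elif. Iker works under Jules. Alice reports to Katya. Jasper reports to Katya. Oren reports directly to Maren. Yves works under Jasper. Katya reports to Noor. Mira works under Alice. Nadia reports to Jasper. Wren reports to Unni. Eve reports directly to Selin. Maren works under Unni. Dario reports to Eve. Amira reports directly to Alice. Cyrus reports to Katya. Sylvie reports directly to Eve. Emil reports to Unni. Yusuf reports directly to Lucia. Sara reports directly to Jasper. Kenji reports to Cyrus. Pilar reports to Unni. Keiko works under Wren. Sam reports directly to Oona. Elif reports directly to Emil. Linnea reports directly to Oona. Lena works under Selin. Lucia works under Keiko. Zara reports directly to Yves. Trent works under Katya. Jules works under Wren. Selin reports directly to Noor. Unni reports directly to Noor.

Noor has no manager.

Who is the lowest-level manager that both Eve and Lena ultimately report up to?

Eve's chain of managers is Selin, Noor. Lena's chain of managers is Selin, Noor. The first manager that appears in both chains is Selin.

Selin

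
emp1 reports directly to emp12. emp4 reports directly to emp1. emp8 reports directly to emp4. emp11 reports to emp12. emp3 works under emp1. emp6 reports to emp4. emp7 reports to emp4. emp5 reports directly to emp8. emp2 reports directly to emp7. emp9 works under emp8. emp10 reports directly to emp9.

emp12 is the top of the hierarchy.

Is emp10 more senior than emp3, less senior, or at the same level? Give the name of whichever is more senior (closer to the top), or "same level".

emp3

emp10 is 5 levels below emp12; emp3 is 2. emp3 is higher.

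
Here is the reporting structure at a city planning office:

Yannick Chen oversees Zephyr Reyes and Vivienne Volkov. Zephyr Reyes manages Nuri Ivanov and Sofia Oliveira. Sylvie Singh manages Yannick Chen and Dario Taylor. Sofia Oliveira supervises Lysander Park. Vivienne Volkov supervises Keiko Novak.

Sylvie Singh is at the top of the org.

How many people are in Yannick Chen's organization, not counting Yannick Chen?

6

Yannick Chen directly manages Zephyr Reyes, Vivienne Volkov. Under Zephyr Reyes: Sofia Oliveira, Lysander Park, Nuri Ivanov (3). Under Vivienne Volkov: Keiko Novak (1). So Yannick Chen's organization is 2 direct reports plus everyone under them: 4 + 2 = 6.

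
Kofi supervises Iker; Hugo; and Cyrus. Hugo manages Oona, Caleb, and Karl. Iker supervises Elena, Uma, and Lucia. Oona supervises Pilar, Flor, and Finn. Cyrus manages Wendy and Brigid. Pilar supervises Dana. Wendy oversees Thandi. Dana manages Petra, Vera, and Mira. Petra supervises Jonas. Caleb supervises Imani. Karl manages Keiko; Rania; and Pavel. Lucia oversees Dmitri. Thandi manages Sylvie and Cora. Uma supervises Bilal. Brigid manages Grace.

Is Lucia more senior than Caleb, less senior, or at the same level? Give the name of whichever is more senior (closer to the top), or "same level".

same level

Both Lucia and Caleb are 2 levels below Kofi.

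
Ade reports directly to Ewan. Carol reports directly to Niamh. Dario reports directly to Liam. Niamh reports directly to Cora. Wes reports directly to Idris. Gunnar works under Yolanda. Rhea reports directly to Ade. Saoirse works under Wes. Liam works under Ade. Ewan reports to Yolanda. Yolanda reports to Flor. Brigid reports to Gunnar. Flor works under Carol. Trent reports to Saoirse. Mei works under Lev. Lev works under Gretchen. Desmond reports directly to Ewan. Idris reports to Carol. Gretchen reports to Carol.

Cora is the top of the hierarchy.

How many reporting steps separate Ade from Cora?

Chain from Ade up to Cora: Ade → Ewan → Yolanda → Flor → Carol → Niamh → Cora. That is 6 steps up, so Ade is 6 levels below Cora.

6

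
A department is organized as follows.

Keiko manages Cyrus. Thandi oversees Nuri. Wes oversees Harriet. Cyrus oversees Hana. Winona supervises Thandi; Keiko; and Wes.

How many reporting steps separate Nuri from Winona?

Chain from Nuri up to Winona: Nuri → Thandi → Winona. That is 2 steps up, so Nuri is 2 levels below Winona.

2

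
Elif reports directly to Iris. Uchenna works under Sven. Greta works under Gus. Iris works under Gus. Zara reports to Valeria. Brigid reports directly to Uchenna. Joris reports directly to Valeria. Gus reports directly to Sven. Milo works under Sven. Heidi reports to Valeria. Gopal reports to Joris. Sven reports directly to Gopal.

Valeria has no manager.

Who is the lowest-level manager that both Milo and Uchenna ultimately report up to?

Milo's chain of managers is Sven, Gopal, Joris, Valeria. Uchenna's chain of managers is Sven, Gopal, Joris, Valeria. The first manager that appears in both chains is Sven.

Sven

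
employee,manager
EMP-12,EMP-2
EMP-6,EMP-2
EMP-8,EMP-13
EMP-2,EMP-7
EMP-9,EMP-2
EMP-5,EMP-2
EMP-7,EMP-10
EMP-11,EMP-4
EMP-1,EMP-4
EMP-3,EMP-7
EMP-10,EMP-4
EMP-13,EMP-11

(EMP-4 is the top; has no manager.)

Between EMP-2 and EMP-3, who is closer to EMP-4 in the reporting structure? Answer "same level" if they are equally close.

same level

Both EMP-2 and EMP-3 are 3 levels below EMP-4.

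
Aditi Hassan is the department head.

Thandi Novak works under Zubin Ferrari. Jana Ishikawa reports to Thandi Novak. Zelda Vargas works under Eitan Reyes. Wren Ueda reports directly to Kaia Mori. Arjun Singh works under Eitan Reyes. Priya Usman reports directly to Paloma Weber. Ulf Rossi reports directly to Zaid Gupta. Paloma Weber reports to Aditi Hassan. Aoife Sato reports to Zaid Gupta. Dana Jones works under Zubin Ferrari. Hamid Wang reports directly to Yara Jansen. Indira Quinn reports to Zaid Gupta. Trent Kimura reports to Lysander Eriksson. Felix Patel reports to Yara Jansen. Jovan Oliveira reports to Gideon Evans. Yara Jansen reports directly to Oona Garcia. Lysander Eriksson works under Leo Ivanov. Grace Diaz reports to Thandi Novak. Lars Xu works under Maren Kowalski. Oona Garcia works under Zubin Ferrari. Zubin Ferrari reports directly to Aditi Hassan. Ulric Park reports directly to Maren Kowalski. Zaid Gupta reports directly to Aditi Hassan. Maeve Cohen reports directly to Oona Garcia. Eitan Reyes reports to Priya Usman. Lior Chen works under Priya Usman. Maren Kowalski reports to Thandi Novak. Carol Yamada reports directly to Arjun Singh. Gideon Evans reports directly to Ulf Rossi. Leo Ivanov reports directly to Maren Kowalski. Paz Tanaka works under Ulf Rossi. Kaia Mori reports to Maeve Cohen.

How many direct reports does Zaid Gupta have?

Zaid Gupta directly manages Aoife Sato, Indira Quinn, Ulf Rossi. That is 3 direct reports.

3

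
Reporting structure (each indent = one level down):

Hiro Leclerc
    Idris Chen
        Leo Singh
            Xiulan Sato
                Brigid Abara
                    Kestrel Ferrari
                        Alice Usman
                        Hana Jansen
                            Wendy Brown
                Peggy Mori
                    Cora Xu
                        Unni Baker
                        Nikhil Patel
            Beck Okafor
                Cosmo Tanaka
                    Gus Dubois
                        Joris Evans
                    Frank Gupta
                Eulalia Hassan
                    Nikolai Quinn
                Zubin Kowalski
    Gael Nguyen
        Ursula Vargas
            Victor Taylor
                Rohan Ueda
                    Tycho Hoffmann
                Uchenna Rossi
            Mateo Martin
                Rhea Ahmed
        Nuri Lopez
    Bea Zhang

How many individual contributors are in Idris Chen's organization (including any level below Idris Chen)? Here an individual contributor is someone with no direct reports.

The people in Idris Chen's organization with no one reporting to them are Zubin Kowalski, Nikolai Quinn, Frank Gupta, Joris Evans, Nikhil Patel, Unni Baker, Wendy Brown, Alice Usman. That is 8.

8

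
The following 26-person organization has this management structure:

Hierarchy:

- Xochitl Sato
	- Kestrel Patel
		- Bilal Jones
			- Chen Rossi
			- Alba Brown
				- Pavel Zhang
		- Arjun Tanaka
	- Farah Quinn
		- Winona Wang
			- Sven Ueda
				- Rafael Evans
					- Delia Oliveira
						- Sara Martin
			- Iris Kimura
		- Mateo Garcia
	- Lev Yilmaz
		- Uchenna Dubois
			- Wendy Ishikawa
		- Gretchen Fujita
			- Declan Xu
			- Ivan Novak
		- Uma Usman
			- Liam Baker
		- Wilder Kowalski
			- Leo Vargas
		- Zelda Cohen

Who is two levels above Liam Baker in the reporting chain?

Lev Yilmaz

Liam Baker reports to Uma Usman, and Uma Usman reports to Lev Yilmaz. So Liam Baker's skip-level manager is Lev Yilmaz.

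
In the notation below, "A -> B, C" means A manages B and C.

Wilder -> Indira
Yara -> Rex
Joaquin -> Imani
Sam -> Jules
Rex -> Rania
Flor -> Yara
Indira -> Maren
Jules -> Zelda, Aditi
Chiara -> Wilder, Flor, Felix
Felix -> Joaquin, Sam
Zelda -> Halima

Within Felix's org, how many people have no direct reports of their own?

3

The people in Felix's organization with no one reporting to them are Aditi, Halima, Imani. That is 3.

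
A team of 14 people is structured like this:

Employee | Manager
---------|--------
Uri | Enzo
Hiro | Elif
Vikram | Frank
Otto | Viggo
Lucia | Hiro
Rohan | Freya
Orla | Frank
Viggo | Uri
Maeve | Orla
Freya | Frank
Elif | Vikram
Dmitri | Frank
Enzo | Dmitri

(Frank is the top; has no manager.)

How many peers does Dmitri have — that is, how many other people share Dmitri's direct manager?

Dmitri reports to Frank. Frank's other direct reports are Orla, Vikram, Freya — 3 peers.

3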